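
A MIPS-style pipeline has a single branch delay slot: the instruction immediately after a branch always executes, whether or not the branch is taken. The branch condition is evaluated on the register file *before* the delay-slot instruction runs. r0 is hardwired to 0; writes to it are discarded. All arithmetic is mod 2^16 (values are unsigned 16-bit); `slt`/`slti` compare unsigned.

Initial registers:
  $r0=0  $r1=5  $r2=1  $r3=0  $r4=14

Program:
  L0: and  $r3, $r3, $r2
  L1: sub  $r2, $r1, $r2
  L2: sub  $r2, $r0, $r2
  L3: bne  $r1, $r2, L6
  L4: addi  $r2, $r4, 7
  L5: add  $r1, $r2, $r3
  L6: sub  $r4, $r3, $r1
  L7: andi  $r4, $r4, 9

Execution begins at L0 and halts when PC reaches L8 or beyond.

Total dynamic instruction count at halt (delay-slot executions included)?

7

  step pc=0: and  $r3, $r3, $r2  regs=(0,5,1,0,14)
  step pc=1: sub  $r2, $r1, $r2  regs=(0,5,4,0,14)
  step pc=2: sub  $r2, $r0, $r2  regs=(0,5,65532,0,14)
  step pc=3: bne  $r1, $r2, L6  cond=T  regs=(0,5,65532,0,14)
  step pc=4: addi  $r2, $r4, 7  regs=(0,5,21,0,14)
  step pc=6: sub  $r4, $r3, $r1  regs=(0,5,21,0,65531)
  step pc=7: andi  $r4, $r4, 9  regs=(0,5,21,0,9)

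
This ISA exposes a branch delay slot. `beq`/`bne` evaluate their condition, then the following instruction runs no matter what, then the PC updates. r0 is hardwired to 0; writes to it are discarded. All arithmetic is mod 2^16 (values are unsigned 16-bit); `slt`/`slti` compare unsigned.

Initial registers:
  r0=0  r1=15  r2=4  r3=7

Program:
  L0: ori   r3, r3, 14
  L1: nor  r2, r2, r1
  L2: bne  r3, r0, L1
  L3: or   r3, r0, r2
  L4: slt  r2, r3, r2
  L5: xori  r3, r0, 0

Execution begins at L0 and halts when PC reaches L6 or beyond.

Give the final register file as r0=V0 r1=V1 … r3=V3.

[0] ori   r3, r3, 14  →  {r0:0, r1:15, r2:4, r3:15}
[1] nor  r2, r2, r1  →  {r0:0, r1:15, r2:65520, r3:15}
[2] bne  r3, r0, L1  →  {r0:0, r1:15, r2:65520, r3:15}  ⟨branch taken⟩
[3] or   r3, r0, r2  →  {r0:0, r1:15, r2:65520, r3:65520}
[1] nor  r2, r2, r1  →  {r0:0, r1:15, r2:0, r3:65520}
[2] bne  r3, r0, L1  →  {r0:0, r1:15, r2:0, r3:65520}  ⟨branch taken⟩
[3] or   r3, r0, r2  →  {r0:0, r1:15, r2:0, r3:0}
[1] nor  r2, r2, r1  →  {r0:0, r1:15, r2:65520, r3:0}
[2] bne  r3, r0, L1  →  {r0:0, r1:15, r2:65520, r3:0}  ⟨branch fallthrough⟩
[3] or   r3, r0, r2  →  {r0:0, r1:15, r2:65520, r3:65520}
[4] slt  r2, r3, r2  →  {r0:0, r1:15, r2:0, r3:65520}
[5] xori  r3, r0, 0  →  {r0:0, r1:15, r2:0, r3:0}

r0=0 r1=15 r2=0 r3=0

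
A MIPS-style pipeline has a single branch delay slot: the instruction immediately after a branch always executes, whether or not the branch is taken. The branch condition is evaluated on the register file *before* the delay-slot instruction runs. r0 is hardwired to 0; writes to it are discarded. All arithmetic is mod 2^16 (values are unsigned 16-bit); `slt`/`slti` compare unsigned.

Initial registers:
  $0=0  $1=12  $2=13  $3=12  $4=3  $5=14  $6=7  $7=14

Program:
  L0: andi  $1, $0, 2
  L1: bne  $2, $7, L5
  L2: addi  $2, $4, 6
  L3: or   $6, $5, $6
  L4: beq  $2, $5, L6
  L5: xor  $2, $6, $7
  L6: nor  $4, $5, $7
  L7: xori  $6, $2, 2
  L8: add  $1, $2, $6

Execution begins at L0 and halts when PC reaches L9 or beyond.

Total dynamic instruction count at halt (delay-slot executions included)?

  step pc=0: andi  $1, $0, 2  regs=(0,0,13,12,3,14,7,14)
  step pc=1: bne  $2, $7, L5  cond=T  regs=(0,0,13,12,3,14,7,14)
  step pc=2: addi  $2, $4, 6  regs=(0,0,9,12,3,14,7,14)
  step pc=5: xor  $2, $6, $7  regs=(0,0,9,12,3,14,7,14)
  step pc=6: nor  $4, $5, $7  regs=(0,0,9,12,65521,14,7,14)
  step pc=7: xori  $6, $2, 2  regs=(0,0,9,12,65521,14,11,14)
  step pc=8: add  $1, $2, $6  regs=(0,20,9,12,65521,14,11,14)

7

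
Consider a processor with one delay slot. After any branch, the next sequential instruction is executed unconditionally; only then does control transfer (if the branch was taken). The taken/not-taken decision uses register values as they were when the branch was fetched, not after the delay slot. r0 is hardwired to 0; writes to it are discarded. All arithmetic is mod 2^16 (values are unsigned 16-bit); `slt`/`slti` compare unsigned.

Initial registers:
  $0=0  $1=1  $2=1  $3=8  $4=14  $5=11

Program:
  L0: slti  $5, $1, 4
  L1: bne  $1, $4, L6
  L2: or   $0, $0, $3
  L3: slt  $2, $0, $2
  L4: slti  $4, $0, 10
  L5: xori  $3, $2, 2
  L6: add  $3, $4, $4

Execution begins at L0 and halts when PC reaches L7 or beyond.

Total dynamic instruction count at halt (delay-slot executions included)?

4

#0 slti  $5, $1, 4 ; 0/1/1/8/14/1
#1 bne  $1, $4, L6 ; 0/1/1/8/14/1 ; →target
#2 or   $0, $0, $3 ; 0/1/1/8/14/1
#6 add  $3, $4, $4 ; 0/1/1/28/14/1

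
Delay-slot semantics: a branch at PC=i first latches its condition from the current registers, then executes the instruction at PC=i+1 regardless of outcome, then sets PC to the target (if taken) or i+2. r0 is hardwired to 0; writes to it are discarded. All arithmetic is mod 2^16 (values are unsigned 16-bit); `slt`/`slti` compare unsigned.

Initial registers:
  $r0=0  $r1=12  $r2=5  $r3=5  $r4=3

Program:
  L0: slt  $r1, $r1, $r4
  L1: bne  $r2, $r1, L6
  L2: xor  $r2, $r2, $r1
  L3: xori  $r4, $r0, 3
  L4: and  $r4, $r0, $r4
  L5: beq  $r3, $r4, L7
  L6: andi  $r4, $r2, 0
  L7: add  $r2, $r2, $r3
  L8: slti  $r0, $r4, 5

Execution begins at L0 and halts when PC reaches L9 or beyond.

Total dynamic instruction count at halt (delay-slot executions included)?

6

#0 slt  $r1, $r1, $r4 ; 0/0/5/5/3
#1 bne  $r2, $r1, L6 ; 0/0/5/5/3 ; →target
#2 xor  $r2, $r2, $r1 ; 0/0/5/5/3
#6 andi  $r4, $r2, 0 ; 0/0/5/5/0
#7 add  $r2, $r2, $r3 ; 0/0/10/5/0
#8 slti  $r0, $r4, 5 ; 0/0/10/5/0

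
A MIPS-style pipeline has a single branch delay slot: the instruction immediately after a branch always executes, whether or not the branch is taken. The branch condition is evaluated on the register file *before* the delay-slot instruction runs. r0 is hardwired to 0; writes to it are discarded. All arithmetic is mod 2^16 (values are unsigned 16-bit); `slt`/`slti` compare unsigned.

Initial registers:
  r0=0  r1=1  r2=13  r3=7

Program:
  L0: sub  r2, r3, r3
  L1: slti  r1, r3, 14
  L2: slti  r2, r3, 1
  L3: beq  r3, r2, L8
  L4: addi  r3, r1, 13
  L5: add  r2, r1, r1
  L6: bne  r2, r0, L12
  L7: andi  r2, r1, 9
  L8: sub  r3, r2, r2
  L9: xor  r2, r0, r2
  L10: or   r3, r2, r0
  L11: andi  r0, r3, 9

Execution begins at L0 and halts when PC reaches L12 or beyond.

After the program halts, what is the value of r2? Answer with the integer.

1

PC=0  sub  r2, r3, r3        | r0=0 r1=1 r2=0 r3=7
PC=1  slti  r1, r3, 14       | r0=0 r1=1 r2=0 r3=7
PC=2  slti  r2, r3, 1        | r0=0 r1=1 r2=0 r3=7
PC=3  beq  r3, r2, L8        | r0=0 r1=1 r2=0 r3=7  [not taken]
PC=4  addi  r3, r1, 13       | r0=0 r1=1 r2=0 r3=14
PC=5  add  r2, r1, r1        | r0=0 r1=1 r2=2 r3=14
PC=6  bne  r2, r0, L12       | r0=0 r1=1 r2=2 r3=14  [TAKEN]
PC=7  andi  r2, r1, 9        | r0=0 r1=1 r2=1 r3=14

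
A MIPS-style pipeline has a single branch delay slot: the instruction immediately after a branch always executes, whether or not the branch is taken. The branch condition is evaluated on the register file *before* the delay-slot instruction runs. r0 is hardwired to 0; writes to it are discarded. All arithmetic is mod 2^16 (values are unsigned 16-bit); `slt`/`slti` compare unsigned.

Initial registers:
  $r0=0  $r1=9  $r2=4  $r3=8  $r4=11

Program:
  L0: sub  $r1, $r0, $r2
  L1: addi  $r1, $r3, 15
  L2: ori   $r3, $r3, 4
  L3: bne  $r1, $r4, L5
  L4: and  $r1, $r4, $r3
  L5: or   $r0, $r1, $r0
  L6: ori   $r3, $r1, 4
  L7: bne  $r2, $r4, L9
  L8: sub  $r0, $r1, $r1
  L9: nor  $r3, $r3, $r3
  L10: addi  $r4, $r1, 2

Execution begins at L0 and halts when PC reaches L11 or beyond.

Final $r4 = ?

10

PC=0  sub  $r1, $r0, $r2     | $r0=0 $r1=65532 $r2=4 $r3=8 $r4=11
PC=1  addi  $r1, $r3, 15     | $r0=0 $r1=23 $r2=4 $r3=8 $r4=11
PC=2  ori   $r3, $r3, 4      | $r0=0 $r1=23 $r2=4 $r3=12 $r4=11
PC=3  bne  $r1, $r4, L5      | $r0=0 $r1=23 $r2=4 $r3=12 $r4=11  [TAKEN]
PC=4  and  $r1, $r4, $r3     | $r0=0 $r1=8 $r2=4 $r3=12 $r4=11
PC=5  or   $r0, $r1, $r0     | $r0=0 $r1=8 $r2=4 $r3=12 $r4=11
PC=6  ori   $r3, $r1, 4      | $r0=0 $r1=8 $r2=4 $r3=12 $r4=11
PC=7  bne  $r2, $r4, L9      | $r0=0 $r1=8 $r2=4 $r3=12 $r4=11  [TAKEN]
PC=8  sub  $r0, $r1, $r1     | $r0=0 $r1=8 $r2=4 $r3=12 $r4=11
PC=9  nor  $r3, $r3, $r3     | $r0=0 $r1=8 $r2=4 $r3=65523 $r4=11
PC=10 addi  $r4, $r1, 2      | $r0=0 $r1=8 $r2=4 $r3=65523 $r4=10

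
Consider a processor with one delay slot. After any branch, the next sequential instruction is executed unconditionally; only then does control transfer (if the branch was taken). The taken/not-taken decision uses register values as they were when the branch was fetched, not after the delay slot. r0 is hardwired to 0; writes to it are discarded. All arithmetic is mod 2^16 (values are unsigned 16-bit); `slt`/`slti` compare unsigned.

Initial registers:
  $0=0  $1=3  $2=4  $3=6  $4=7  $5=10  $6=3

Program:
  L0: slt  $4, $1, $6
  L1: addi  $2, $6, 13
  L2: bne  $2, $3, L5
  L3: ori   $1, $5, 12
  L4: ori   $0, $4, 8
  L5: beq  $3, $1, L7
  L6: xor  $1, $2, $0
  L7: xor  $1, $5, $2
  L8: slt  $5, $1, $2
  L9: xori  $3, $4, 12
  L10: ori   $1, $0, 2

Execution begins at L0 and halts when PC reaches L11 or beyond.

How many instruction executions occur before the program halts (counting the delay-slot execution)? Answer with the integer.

10

PC=0  slt  $4, $1, $6        | $0=0 $1=3 $2=4 $3=6 $4=0 $5=10 $6=3
PC=1  addi  $2, $6, 13       | $0=0 $1=3 $2=16 $3=6 $4=0 $5=10 $6=3
PC=2  bne  $2, $3, L5        | $0=0 $1=3 $2=16 $3=6 $4=0 $5=10 $6=3  [TAKEN]
PC=3  ori   $1, $5, 12       | $0=0 $1=14 $2=16 $3=6 $4=0 $5=10 $6=3
PC=5  beq  $3, $1, L7        | $0=0 $1=14 $2=16 $3=6 $4=0 $5=10 $6=3  [not taken]
PC=6  xor  $1, $2, $0        | $0=0 $1=16 $2=16 $3=6 $4=0 $5=10 $6=3
PC=7  xor  $1, $5, $2        | $0=0 $1=26 $2=16 $3=6 $4=0 $5=10 $6=3
PC=8  slt  $5, $1, $2        | $0=0 $1=26 $2=16 $3=6 $4=0 $5=0 $6=3
PC=9  xori  $3, $4, 12       | $0=0 $1=26 $2=16 $3=12 $4=0 $5=0 $6=3
PC=10 ori   $1, $0, 2        | $0=0 $1=2 $2=16 $3=12 $4=0 $5=0 $6=3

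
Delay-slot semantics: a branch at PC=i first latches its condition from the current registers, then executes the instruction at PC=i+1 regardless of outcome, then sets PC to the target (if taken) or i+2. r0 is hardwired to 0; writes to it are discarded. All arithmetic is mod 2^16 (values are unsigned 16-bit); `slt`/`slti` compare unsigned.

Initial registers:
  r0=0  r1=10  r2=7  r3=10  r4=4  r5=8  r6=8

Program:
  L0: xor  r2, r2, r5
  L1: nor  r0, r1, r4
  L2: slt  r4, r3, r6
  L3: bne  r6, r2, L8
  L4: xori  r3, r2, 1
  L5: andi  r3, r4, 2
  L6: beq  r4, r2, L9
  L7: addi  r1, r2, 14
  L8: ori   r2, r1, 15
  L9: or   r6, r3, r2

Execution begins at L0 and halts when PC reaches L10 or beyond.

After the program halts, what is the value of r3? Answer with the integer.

[0] xor  r2, r2, r5  →  {r0:0, r1:10, r2:15, r3:10, r4:4, r5:8, r6:8}
[1] nor  r0, r1, r4  →  {r0:0, r1:10, r2:15, r3:10, r4:4, r5:8, r6:8}
[2] slt  r4, r3, r6  →  {r0:0, r1:10, r2:15, r3:10, r4:0, r5:8, r6:8}
[3] bne  r6, r2, L8  →  {r0:0, r1:10, r2:15, r3:10, r4:0, r5:8, r6:8}  ⟨branch taken⟩
[4] xori  r3, r2, 1  →  {r0:0, r1:10, r2:15, r3:14, r4:0, r5:8, r6:8}
[8] ori   r2, r1, 15  →  {r0:0, r1:10, r2:15, r3:14, r4:0, r5:8, r6:8}
[9] or   r6, r3, r2  →  {r0:0, r1:10, r2:15, r3:14, r4:0, r5:8, r6:15}

14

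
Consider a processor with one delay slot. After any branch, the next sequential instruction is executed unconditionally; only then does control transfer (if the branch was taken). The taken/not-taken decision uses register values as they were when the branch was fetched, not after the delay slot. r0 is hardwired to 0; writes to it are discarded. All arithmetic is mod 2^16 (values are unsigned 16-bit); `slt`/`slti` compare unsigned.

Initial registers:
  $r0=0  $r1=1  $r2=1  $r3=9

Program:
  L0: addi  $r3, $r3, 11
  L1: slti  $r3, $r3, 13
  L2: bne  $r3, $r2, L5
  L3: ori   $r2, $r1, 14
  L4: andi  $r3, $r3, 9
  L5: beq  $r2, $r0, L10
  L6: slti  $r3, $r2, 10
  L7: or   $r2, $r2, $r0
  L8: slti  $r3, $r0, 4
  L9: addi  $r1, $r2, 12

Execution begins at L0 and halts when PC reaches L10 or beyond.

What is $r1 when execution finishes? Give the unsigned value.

27

[0] addi  $r3, $r3, 11  →  {$r0:0, $r1:1, $r2:1, $r3:20}
[1] slti  $r3, $r3, 13  →  {$r0:0, $r1:1, $r2:1, $r3:0}
[2] bne  $r3, $r2, L5  →  {$r0:0, $r1:1, $r2:1, $r3:0}  ⟨branch taken⟩
[3] ori   $r2, $r1, 14  →  {$r0:0, $r1:1, $r2:15, $r3:0}
[5] beq  $r2, $r0, L10  →  {$r0:0, $r1:1, $r2:15, $r3:0}  ⟨branch fallthrough⟩
[6] slti  $r3, $r2, 10  →  {$r0:0, $r1:1, $r2:15, $r3:0}
[7] or   $r2, $r2, $r0  →  {$r0:0, $r1:1, $r2:15, $r3:0}
[8] slti  $r3, $r0, 4  →  {$r0:0, $r1:1, $r2:15, $r3:1}
[9] addi  $r1, $r2, 12  →  {$r0:0, $r1:27, $r2:15, $r3:1}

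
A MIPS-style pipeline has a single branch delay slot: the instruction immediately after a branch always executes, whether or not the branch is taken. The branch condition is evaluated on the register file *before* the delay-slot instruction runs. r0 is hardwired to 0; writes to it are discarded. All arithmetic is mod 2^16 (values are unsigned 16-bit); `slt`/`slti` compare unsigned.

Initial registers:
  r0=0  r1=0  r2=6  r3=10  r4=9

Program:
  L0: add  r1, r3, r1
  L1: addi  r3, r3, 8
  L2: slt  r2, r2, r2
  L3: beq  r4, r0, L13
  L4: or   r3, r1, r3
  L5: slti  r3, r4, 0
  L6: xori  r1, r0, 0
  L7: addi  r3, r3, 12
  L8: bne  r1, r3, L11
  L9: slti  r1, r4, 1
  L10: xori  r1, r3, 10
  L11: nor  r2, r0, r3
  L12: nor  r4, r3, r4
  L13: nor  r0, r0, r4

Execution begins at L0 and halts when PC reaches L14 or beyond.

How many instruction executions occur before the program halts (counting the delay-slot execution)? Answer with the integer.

  step pc=0: add  r1, r3, r1  regs=(0,10,6,10,9)
  step pc=1: addi  r3, r3, 8  regs=(0,10,6,18,9)
  step pc=2: slt  r2, r2, r2  regs=(0,10,0,18,9)
  step pc=3: beq  r4, r0, L13  cond=F  regs=(0,10,0,18,9)
  step pc=4: or   r3, r1, r3  regs=(0,10,0,26,9)
  step pc=5: slti  r3, r4, 0  regs=(0,10,0,0,9)
  step pc=6: xori  r1, r0, 0  regs=(0,0,0,0,9)
  step pc=7: addi  r3, r3, 12  regs=(0,0,0,12,9)
  step pc=8: bne  r1, r3, L11  cond=T  regs=(0,0,0,12,9)
  step pc=9: slti  r1, r4, 1  regs=(0,0,0,12,9)
  step pc=11: nor  r2, r0, r3  regs=(0,0,65523,12,9)
  step pc=12: nor  r4, r3, r4  regs=(0,0,65523,12,65522)
  step pc=13: nor  r0, r0, r4  regs=(0,0,65523,12,65522)

13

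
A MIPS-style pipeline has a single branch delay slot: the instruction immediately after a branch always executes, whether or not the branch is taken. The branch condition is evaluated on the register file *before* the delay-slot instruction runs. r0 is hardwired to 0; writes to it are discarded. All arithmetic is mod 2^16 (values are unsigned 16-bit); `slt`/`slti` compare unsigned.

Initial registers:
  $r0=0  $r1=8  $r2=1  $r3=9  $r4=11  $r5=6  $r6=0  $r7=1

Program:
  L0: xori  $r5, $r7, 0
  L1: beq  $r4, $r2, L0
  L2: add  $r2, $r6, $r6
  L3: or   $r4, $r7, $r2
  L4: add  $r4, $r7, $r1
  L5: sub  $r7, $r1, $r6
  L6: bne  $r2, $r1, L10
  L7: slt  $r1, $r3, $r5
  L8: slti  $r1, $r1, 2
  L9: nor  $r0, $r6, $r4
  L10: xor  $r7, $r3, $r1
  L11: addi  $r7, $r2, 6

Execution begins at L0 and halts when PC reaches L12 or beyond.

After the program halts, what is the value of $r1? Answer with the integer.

0

#0 xori  $r5, $r7, 0 ; 0/8/1/9/11/1/0/1
#1 beq  $r4, $r2, L0 ; 0/8/1/9/11/1/0/1 ; →fallthru
#2 add  $r2, $r6, $r6 ; 0/8/0/9/11/1/0/1
#3 or   $r4, $r7, $r2 ; 0/8/0/9/1/1/0/1
#4 add  $r4, $r7, $r1 ; 0/8/0/9/9/1/0/1
#5 sub  $r7, $r1, $r6 ; 0/8/0/9/9/1/0/8
#6 bne  $r2, $r1, L10 ; 0/8/0/9/9/1/0/8 ; →target
#7 slt  $r1, $r3, $r5 ; 0/0/0/9/9/1/0/8
#10 xor  $r7, $r3, $r1 ; 0/0/0/9/9/1/0/9
#11 addi  $r7, $r2, 6 ; 0/0/0/9/9/1/0/6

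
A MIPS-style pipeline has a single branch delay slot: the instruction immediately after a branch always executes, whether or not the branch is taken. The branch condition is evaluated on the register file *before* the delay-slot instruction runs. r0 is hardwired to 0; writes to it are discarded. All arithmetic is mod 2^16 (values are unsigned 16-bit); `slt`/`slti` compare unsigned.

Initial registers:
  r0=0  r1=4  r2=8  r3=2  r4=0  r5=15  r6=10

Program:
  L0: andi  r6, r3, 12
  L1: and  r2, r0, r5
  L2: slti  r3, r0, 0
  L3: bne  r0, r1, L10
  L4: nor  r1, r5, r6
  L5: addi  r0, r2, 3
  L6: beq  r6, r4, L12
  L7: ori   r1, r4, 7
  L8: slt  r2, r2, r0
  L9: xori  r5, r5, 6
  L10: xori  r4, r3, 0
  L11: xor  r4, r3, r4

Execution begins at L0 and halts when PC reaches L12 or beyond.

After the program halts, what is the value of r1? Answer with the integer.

  step pc=0: andi  r6, r3, 12  regs=(0,4,8,2,0,15,0)
  step pc=1: and  r2, r0, r5  regs=(0,4,0,2,0,15,0)
  step pc=2: slti  r3, r0, 0  regs=(0,4,0,0,0,15,0)
  step pc=3: bne  r0, r1, L10  cond=T  regs=(0,4,0,0,0,15,0)
  step pc=4: nor  r1, r5, r6  regs=(0,65520,0,0,0,15,0)
  step pc=10: xori  r4, r3, 0  regs=(0,65520,0,0,0,15,0)
  step pc=11: xor  r4, r3, r4  regs=(0,65520,0,0,0,15,0)

65520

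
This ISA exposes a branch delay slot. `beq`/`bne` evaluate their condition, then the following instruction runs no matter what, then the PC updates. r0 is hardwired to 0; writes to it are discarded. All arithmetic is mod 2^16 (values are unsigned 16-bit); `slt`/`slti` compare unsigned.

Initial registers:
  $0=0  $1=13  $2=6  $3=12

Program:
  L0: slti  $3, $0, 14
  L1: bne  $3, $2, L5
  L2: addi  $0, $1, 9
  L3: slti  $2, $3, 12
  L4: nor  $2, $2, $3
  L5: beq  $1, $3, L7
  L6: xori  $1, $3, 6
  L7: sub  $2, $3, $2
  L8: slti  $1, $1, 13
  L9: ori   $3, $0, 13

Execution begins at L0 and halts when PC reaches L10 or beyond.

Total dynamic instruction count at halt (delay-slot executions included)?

[0] slti  $3, $0, 14  →  {$0:0, $1:13, $2:6, $3:1}
[1] bne  $3, $2, L5  →  {$0:0, $1:13, $2:6, $3:1}  ⟨branch taken⟩
[2] addi  $0, $1, 9  →  {$0:0, $1:13, $2:6, $3:1}
[5] beq  $1, $3, L7  →  {$0:0, $1:13, $2:6, $3:1}  ⟨branch fallthrough⟩
[6] xori  $1, $3, 6  →  {$0:0, $1:7, $2:6, $3:1}
[7] sub  $2, $3, $2  →  {$0:0, $1:7, $2:65531, $3:1}
[8] slti  $1, $1, 13  →  {$0:0, $1:1, $2:65531, $3:1}
[9] ori   $3, $0, 13  →  {$0:0, $1:1, $2:65531, $3:13}

8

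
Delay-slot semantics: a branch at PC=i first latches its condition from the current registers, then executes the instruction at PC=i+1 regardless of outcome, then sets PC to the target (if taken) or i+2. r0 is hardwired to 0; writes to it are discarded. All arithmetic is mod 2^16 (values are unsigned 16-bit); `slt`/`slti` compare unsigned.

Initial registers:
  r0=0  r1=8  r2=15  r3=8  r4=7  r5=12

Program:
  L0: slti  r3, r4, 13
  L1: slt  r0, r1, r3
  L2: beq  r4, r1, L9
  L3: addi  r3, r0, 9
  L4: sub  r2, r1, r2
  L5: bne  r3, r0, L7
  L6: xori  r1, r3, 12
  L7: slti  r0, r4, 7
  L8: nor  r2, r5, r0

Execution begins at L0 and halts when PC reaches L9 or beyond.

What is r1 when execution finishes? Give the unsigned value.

5

PC=0  slti  r3, r4, 13       | r0=0 r1=8 r2=15 r3=1 r4=7 r5=12
PC=1  slt  r0, r1, r3        | r0=0 r1=8 r2=15 r3=1 r4=7 r5=12
PC=2  beq  r4, r1, L9        | r0=0 r1=8 r2=15 r3=1 r4=7 r5=12  [not taken]
PC=3  addi  r3, r0, 9        | r0=0 r1=8 r2=15 r3=9 r4=7 r5=12
PC=4  sub  r2, r1, r2        | r0=0 r1=8 r2=65529 r3=9 r4=7 r5=12
PC=5  bne  r3, r0, L7        | r0=0 r1=8 r2=65529 r3=9 r4=7 r5=12  [TAKEN]
PC=6  xori  r1, r3, 12       | r0=0 r1=5 r2=65529 r3=9 r4=7 r5=12
PC=7  slti  r0, r4, 7        | r0=0 r1=5 r2=65529 r3=9 r4=7 r5=12
PC=8  nor  r2, r5, r0        | r0=0 r1=5 r2=65523 r3=9 r4=7 r5=12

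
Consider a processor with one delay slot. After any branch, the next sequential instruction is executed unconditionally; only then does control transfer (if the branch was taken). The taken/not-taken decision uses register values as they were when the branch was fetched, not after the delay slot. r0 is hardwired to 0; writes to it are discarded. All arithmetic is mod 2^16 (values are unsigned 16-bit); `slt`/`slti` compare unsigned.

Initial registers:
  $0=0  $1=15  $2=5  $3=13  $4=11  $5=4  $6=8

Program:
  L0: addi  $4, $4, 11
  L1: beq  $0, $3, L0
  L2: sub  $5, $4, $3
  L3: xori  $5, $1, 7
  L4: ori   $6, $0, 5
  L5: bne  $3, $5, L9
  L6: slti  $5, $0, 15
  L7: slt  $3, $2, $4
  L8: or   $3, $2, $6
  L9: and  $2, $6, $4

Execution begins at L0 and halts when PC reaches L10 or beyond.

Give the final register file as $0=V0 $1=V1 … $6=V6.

[0] addi  $4, $4, 11  →  {$0:0, $1:15, $2:5, $3:13, $4:22, $5:4, $6:8}
[1] beq  $0, $3, L0  →  {$0:0, $1:15, $2:5, $3:13, $4:22, $5:4, $6:8}  ⟨branch fallthrough⟩
[2] sub  $5, $4, $3  →  {$0:0, $1:15, $2:5, $3:13, $4:22, $5:9, $6:8}
[3] xori  $5, $1, 7  →  {$0:0, $1:15, $2:5, $3:13, $4:22, $5:8, $6:8}
[4] ori   $6, $0, 5  →  {$0:0, $1:15, $2:5, $3:13, $4:22, $5:8, $6:5}
[5] bne  $3, $5, L9  →  {$0:0, $1:15, $2:5, $3:13, $4:22, $5:8, $6:5}  ⟨branch taken⟩
[6] slti  $5, $0, 15  →  {$0:0, $1:15, $2:5, $3:13, $4:22, $5:1, $6:5}
[9] and  $2, $6, $4  →  {$0:0, $1:15, $2:4, $3:13, $4:22, $5:1, $6:5}

$0=0 $1=15 $2=4 $3=13 $4=22 $5=1 $6=5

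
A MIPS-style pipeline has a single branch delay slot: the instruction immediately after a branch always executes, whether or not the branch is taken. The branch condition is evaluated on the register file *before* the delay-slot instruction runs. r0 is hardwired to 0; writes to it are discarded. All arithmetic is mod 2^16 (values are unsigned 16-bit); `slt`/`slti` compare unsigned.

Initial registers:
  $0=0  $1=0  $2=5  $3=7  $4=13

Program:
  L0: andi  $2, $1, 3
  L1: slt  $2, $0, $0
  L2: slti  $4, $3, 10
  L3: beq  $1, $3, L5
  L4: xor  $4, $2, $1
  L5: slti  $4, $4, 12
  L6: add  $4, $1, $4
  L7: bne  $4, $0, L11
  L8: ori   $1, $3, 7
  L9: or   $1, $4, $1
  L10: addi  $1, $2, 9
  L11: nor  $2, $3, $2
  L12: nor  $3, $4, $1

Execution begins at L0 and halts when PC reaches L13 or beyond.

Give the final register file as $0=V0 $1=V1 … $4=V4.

[0] andi  $2, $1, 3  →  {$0:0, $1:0, $2:0, $3:7, $4:13}
[1] slt  $2, $0, $0  →  {$0:0, $1:0, $2:0, $3:7, $4:13}
[2] slti  $4, $3, 10  →  {$0:0, $1:0, $2:0, $3:7, $4:1}
[3] beq  $1, $3, L5  →  {$0:0, $1:0, $2:0, $3:7, $4:1}  ⟨branch fallthrough⟩
[4] xor  $4, $2, $1  →  {$0:0, $1:0, $2:0, $3:7, $4:0}
[5] slti  $4, $4, 12  →  {$0:0, $1:0, $2:0, $3:7, $4:1}
[6] add  $4, $1, $4  →  {$0:0, $1:0, $2:0, $3:7, $4:1}
[7] bne  $4, $0, L11  →  {$0:0, $1:0, $2:0, $3:7, $4:1}  ⟨branch taken⟩
[8] ori   $1, $3, 7  →  {$0:0, $1:7, $2:0, $3:7, $4:1}
[11] nor  $2, $3, $2  →  {$0:0, $1:7, $2:65528, $3:7, $4:1}
[12] nor  $3, $4, $1  →  {$0:0, $1:7, $2:65528, $3:65528, $4:1}

$0=0 $1=7 $2=65528 $3=65528 $4=1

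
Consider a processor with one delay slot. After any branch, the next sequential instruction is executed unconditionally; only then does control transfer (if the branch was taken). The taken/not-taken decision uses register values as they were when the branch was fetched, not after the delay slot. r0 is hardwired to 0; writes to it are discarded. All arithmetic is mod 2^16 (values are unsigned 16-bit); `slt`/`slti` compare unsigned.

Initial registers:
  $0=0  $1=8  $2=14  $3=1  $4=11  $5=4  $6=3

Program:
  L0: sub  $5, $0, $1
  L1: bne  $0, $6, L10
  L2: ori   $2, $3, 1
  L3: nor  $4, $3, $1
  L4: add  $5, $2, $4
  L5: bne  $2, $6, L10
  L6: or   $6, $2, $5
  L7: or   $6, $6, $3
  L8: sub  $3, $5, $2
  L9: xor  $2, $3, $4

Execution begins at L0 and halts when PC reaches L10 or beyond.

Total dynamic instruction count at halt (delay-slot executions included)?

3

#0 sub  $5, $0, $1 ; 0/8/14/1/11/65528/3
#1 bne  $0, $6, L10 ; 0/8/14/1/11/65528/3 ; →target
#2 ori   $2, $3, 1 ; 0/8/1/1/11/65528/3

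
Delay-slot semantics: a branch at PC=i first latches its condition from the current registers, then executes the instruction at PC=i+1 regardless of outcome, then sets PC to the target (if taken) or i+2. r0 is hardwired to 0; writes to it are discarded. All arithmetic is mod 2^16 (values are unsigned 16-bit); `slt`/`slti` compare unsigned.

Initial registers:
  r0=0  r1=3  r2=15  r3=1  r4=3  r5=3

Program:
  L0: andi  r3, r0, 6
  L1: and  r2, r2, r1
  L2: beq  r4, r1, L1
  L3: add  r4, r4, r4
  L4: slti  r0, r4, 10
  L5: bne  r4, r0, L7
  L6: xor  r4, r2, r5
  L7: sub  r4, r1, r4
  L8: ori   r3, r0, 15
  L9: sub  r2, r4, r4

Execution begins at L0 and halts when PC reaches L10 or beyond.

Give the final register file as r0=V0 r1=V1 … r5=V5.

#0 andi  r3, r0, 6 ; 0/3/15/0/3/3
#1 and  r2, r2, r1 ; 0/3/3/0/3/3
#2 beq  r4, r1, L1 ; 0/3/3/0/3/3 ; →target
#3 add  r4, r4, r4 ; 0/3/3/0/6/3
#1 and  r2, r2, r1 ; 0/3/3/0/6/3
#2 beq  r4, r1, L1 ; 0/3/3/0/6/3 ; →fallthru
#3 add  r4, r4, r4 ; 0/3/3/0/12/3
#4 slti  r0, r4, 10 ; 0/3/3/0/12/3
#5 bne  r4, r0, L7 ; 0/3/3/0/12/3 ; →target
#6 xor  r4, r2, r5 ; 0/3/3/0/0/3
#7 sub  r4, r1, r4 ; 0/3/3/0/3/3
#8 ori   r3, r0, 15 ; 0/3/3/15/3/3
#9 sub  r2, r4, r4 ; 0/3/0/15/3/3

r0=0 r1=3 r2=0 r3=15 r4=3 r5=3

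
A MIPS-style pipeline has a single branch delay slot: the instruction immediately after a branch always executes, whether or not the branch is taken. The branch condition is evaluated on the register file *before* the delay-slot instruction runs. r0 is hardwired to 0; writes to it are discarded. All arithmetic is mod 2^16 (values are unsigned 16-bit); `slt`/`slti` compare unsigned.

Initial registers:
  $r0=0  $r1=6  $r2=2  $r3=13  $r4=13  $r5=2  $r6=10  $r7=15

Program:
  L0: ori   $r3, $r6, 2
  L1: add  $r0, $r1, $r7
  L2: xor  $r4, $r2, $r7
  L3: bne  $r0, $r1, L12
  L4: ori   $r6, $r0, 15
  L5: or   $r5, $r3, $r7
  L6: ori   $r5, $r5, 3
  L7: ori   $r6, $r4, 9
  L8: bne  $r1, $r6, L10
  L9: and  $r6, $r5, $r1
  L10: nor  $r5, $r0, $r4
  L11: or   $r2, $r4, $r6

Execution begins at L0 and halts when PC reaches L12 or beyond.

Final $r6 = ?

15

PC=0  ori   $r3, $r6, 2      | $r0=0 $r1=6 $r2=2 $r3=10 $r4=13 $r5=2 $r6=10 $r7=15
PC=1  add  $r0, $r1, $r7     | $r0=0 $r1=6 $r2=2 $r3=10 $r4=13 $r5=2 $r6=10 $r7=15
PC=2  xor  $r4, $r2, $r7     | $r0=0 $r1=6 $r2=2 $r3=10 $r4=13 $r5=2 $r6=10 $r7=15
PC=3  bne  $r0, $r1, L12     | $r0=0 $r1=6 $r2=2 $r3=10 $r4=13 $r5=2 $r6=10 $r7=15  [TAKEN]
PC=4  ori   $r6, $r0, 15     | $r0=0 $r1=6 $r2=2 $r3=10 $r4=13 $r5=2 $r6=15 $r7=15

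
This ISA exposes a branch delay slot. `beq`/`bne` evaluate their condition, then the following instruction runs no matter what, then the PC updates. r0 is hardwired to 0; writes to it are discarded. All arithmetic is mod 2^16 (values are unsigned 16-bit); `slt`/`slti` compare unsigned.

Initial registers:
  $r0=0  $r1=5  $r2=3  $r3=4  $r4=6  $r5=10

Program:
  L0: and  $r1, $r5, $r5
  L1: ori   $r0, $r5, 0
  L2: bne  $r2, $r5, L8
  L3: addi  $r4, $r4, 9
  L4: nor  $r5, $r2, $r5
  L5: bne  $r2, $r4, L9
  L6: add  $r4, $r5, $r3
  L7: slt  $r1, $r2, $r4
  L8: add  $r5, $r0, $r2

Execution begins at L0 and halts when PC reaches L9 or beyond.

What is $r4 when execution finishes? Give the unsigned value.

PC=0  and  $r1, $r5, $r5     | $r0=0 $r1=10 $r2=3 $r3=4 $r4=6 $r5=10
PC=1  ori   $r0, $r5, 0      | $r0=0 $r1=10 $r2=3 $r3=4 $r4=6 $r5=10
PC=2  bne  $r2, $r5, L8      | $r0=0 $r1=10 $r2=3 $r3=4 $r4=6 $r5=10  [TAKEN]
PC=3  addi  $r4, $r4, 9      | $r0=0 $r1=10 $r2=3 $r3=4 $r4=15 $r5=10
PC=8  add  $r5, $r0, $r2     | $r0=0 $r1=10 $r2=3 $r3=4 $r4=15 $r5=3

15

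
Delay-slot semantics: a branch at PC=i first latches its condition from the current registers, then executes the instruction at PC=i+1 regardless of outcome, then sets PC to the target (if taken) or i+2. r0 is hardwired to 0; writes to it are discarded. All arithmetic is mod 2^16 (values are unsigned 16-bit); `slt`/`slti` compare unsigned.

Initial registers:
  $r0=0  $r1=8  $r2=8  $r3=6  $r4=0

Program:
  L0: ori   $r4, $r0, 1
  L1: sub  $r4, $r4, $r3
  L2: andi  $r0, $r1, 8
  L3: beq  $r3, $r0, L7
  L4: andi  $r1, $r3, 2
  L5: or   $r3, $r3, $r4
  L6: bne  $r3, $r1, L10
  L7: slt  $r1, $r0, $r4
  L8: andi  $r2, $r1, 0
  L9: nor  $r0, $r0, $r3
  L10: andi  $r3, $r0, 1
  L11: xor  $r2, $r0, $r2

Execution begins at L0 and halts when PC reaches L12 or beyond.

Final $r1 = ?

#0 ori   $r4, $r0, 1 ; 0/8/8/6/1
#1 sub  $r4, $r4, $r3 ; 0/8/8/6/65531
#2 andi  $r0, $r1, 8 ; 0/8/8/6/65531
#3 beq  $r3, $r0, L7 ; 0/8/8/6/65531 ; →fallthru
#4 andi  $r1, $r3, 2 ; 0/2/8/6/65531
#5 or   $r3, $r3, $r4 ; 0/2/8/65535/65531
#6 bne  $r3, $r1, L10 ; 0/2/8/65535/65531 ; →target
#7 slt  $r1, $r0, $r4 ; 0/1/8/65535/65531
#10 andi  $r3, $r0, 1 ; 0/1/8/0/65531
#11 xor  $r2, $r0, $r2 ; 0/1/8/0/65531

1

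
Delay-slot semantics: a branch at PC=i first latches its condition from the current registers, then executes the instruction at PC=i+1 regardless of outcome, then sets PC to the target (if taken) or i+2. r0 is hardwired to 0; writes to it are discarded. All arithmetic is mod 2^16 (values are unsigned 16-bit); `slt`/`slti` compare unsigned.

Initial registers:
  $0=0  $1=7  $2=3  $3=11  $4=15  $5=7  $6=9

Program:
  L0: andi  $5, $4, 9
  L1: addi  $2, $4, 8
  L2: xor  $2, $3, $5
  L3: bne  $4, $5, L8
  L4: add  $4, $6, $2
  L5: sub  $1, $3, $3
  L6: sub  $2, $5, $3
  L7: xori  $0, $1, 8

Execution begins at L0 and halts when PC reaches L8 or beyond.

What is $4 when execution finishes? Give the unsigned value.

11

#0 andi  $5, $4, 9 ; 0/7/3/11/15/9/9
#1 addi  $2, $4, 8 ; 0/7/23/11/15/9/9
#2 xor  $2, $3, $5 ; 0/7/2/11/15/9/9
#3 bne  $4, $5, L8 ; 0/7/2/11/15/9/9 ; →target
#4 add  $4, $6, $2 ; 0/7/2/11/11/9/9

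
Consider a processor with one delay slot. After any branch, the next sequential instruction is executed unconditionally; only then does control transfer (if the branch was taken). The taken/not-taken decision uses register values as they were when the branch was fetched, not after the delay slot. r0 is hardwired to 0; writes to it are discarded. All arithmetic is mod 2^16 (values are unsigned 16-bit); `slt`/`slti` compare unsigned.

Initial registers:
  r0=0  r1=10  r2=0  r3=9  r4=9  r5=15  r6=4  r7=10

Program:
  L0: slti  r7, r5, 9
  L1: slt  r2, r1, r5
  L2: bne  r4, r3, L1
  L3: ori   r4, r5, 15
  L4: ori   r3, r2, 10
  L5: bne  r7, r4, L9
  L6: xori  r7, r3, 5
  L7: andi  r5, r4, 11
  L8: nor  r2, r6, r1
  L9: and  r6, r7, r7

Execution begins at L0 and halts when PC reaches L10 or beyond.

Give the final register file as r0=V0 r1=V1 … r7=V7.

[0] slti  r7, r5, 9  →  {r0:0, r1:10, r2:0, r3:9, r4:9, r5:15, r6:4, r7:0}
[1] slt  r2, r1, r5  →  {r0:0, r1:10, r2:1, r3:9, r4:9, r5:15, r6:4, r7:0}
[2] bne  r4, r3, L1  →  {r0:0, r1:10, r2:1, r3:9, r4:9, r5:15, r6:4, r7:0}  ⟨branch fallthrough⟩
[3] ori   r4, r5, 15  →  {r0:0, r1:10, r2:1, r3:9, r4:15, r5:15, r6:4, r7:0}
[4] ori   r3, r2, 10  →  {r0:0, r1:10, r2:1, r3:11, r4:15, r5:15, r6:4, r7:0}
[5] bne  r7, r4, L9  →  {r0:0, r1:10, r2:1, r3:11, r4:15, r5:15, r6:4, r7:0}  ⟨branch taken⟩
[6] xori  r7, r3, 5  →  {r0:0, r1:10, r2:1, r3:11, r4:15, r5:15, r6:4, r7:14}
[9] and  r6, r7, r7  →  {r0:0, r1:10, r2:1, r3:11, r4:15, r5:15, r6:14, r7:14}

r0=0 r1=10 r2=1 r3=11 r4=15 r5=15 r6=14 r7=14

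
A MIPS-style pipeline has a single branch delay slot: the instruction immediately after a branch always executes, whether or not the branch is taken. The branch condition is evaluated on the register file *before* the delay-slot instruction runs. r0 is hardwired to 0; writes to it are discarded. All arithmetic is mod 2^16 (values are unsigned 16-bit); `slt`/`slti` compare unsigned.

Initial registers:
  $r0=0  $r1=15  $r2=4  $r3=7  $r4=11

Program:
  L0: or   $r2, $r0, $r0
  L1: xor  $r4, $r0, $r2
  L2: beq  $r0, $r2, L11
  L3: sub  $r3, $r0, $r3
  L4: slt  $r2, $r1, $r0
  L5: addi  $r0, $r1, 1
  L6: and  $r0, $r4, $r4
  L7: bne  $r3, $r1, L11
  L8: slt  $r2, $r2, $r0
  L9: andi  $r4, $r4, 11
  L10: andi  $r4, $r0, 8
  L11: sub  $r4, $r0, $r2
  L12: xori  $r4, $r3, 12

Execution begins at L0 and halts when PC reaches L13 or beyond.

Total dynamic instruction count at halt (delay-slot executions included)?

  step pc=0: or   $r2, $r0, $r0  regs=(0,15,0,7,11)
  step pc=1: xor  $r4, $r0, $r2  regs=(0,15,0,7,0)
  step pc=2: beq  $r0, $r2, L11  cond=T  regs=(0,15,0,7,0)
  step pc=3: sub  $r3, $r0, $r3  regs=(0,15,0,65529,0)
  step pc=11: sub  $r4, $r0, $r2  regs=(0,15,0,65529,0)
  step pc=12: xori  $r4, $r3, 12  regs=(0,15,0,65529,65525)

6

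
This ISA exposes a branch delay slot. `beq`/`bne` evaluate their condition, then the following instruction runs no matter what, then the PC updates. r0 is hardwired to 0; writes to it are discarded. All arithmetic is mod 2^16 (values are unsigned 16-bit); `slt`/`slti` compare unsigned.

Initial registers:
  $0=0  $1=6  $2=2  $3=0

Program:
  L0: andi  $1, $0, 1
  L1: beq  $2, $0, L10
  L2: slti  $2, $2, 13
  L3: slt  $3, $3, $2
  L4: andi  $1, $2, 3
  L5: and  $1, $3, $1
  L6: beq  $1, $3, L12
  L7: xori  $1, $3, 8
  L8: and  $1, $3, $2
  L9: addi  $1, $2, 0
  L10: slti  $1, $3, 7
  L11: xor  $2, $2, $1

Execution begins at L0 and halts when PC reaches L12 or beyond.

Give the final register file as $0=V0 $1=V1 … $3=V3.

$0=0 $1=9 $2=1 $3=1

PC=0  andi  $1, $0, 1        | $0=0 $1=0 $2=2 $3=0
PC=1  beq  $2, $0, L10       | $0=0 $1=0 $2=2 $3=0  [not taken]
PC=2  slti  $2, $2, 13       | $0=0 $1=0 $2=1 $3=0
PC=3  slt  $3, $3, $2        | $0=0 $1=0 $2=1 $3=1
PC=4  andi  $1, $2, 3        | $0=0 $1=1 $2=1 $3=1
PC=5  and  $1, $3, $1        | $0=0 $1=1 $2=1 $3=1
PC=6  beq  $1, $3, L12       | $0=0 $1=1 $2=1 $3=1  [TAKEN]
PC=7  xori  $1, $3, 8        | $0=0 $1=9 $2=1 $3=1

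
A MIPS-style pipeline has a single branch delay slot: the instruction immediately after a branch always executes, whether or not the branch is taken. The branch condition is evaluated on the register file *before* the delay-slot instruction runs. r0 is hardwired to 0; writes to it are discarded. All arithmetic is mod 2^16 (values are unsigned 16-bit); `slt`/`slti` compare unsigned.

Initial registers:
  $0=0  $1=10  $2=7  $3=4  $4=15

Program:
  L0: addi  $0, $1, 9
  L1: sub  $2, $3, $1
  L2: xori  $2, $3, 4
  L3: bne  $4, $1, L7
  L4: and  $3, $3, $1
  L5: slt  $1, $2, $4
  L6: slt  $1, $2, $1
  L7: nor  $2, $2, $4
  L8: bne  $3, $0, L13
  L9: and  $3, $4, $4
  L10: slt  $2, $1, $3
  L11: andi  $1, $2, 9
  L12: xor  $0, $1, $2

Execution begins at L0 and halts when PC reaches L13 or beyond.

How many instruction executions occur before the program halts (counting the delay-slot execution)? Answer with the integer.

11

[0] addi  $0, $1, 9  →  {$0:0, $1:10, $2:7, $3:4, $4:15}
[1] sub  $2, $3, $1  →  {$0:0, $1:10, $2:65530, $3:4, $4:15}
[2] xori  $2, $3, 4  →  {$0:0, $1:10, $2:0, $3:4, $4:15}
[3] bne  $4, $1, L7  →  {$0:0, $1:10, $2:0, $3:4, $4:15}  ⟨branch taken⟩
[4] and  $3, $3, $1  →  {$0:0, $1:10, $2:0, $3:0, $4:15}
[7] nor  $2, $2, $4  →  {$0:0, $1:10, $2:65520, $3:0, $4:15}
[8] bne  $3, $0, L13  →  {$0:0, $1:10, $2:65520, $3:0, $4:15}  ⟨branch fallthrough⟩
[9] and  $3, $4, $4  →  {$0:0, $1:10, $2:65520, $3:15, $4:15}
[10] slt  $2, $1, $3  →  {$0:0, $1:10, $2:1, $3:15, $4:15}
[11] andi  $1, $2, 9  →  {$0:0, $1:1, $2:1, $3:15, $4:15}
[12] xor  $0, $1, $2  →  {$0:0, $1:1, $2:1, $3:15, $4:15}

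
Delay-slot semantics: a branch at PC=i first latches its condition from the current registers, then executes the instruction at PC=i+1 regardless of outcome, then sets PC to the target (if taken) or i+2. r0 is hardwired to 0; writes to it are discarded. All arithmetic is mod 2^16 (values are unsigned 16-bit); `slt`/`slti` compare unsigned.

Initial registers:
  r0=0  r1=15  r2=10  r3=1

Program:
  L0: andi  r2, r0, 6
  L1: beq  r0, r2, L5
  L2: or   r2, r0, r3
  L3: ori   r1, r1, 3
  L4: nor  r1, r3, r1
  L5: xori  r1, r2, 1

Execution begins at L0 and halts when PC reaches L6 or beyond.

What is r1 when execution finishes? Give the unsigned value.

0

[0] andi  r2, r0, 6  →  {r0:0, r1:15, r2:0, r3:1}
[1] beq  r0, r2, L5  →  {r0:0, r1:15, r2:0, r3:1}  ⟨branch taken⟩
[2] or   r2, r0, r3  →  {r0:0, r1:15, r2:1, r3:1}
[5] xori  r1, r2, 1  →  {r0:0, r1:0, r2:1, r3:1}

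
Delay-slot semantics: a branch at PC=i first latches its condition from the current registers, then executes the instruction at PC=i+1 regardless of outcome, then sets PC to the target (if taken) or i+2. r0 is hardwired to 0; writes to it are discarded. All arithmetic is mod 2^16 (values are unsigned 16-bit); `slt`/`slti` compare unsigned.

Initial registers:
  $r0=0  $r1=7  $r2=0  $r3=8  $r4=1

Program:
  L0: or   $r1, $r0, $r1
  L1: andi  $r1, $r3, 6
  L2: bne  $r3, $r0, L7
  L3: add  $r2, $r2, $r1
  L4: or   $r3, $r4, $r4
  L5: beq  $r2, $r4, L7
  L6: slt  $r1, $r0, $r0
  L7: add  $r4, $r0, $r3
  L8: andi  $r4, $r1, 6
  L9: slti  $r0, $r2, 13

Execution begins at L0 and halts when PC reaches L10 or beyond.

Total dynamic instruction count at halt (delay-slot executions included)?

#0 or   $r1, $r0, $r1 ; 0/7/0/8/1
#1 andi  $r1, $r3, 6 ; 0/0/0/8/1
#2 bne  $r3, $r0, L7 ; 0/0/0/8/1 ; →target
#3 add  $r2, $r2, $r1 ; 0/0/0/8/1
#7 add  $r4, $r0, $r3 ; 0/0/0/8/8
#8 andi  $r4, $r1, 6 ; 0/0/0/8/0
#9 slti  $r0, $r2, 13 ; 0/0/0/8/0

7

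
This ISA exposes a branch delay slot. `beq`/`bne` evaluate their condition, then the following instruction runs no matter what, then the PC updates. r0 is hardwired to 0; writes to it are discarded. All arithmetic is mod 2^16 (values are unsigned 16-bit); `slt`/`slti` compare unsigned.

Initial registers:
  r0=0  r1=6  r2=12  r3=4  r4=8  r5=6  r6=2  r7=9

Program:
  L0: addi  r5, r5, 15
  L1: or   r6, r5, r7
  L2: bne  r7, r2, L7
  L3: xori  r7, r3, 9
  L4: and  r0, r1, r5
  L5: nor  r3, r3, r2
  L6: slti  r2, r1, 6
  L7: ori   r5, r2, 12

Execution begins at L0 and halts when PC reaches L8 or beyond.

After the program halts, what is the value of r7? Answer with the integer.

PC=0  addi  r5, r5, 15       | r0=0 r1=6 r2=12 r3=4 r4=8 r5=21 r6=2 r7=9
PC=1  or   r6, r5, r7        | r0=0 r1=6 r2=12 r3=4 r4=8 r5=21 r6=29 r7=9
PC=2  bne  r7, r2, L7        | r0=0 r1=6 r2=12 r3=4 r4=8 r5=21 r6=29 r7=9  [TAKEN]
PC=3  xori  r7, r3, 9        | r0=0 r1=6 r2=12 r3=4 r4=8 r5=21 r6=29 r7=13
PC=7  ori   r5, r2, 12       | r0=0 r1=6 r2=12 r3=4 r4=8 r5=12 r6=29 r7=13

13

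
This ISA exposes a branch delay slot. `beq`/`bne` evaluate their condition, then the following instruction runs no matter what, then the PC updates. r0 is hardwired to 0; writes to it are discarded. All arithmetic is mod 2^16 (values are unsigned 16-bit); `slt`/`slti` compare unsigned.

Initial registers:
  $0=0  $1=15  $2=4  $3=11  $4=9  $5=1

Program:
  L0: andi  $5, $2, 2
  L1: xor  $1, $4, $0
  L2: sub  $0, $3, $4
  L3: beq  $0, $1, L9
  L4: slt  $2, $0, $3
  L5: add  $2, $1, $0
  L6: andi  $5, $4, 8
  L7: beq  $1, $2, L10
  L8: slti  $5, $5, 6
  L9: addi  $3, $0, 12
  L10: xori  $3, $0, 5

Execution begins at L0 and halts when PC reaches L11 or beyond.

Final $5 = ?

  step pc=0: andi  $5, $2, 2  regs=(0,15,4,11,9,0)
  step pc=1: xor  $1, $4, $0  regs=(0,9,4,11,9,0)
  step pc=2: sub  $0, $3, $4  regs=(0,9,4,11,9,0)
  step pc=3: beq  $0, $1, L9  cond=F  regs=(0,9,4,11,9,0)
  step pc=4: slt  $2, $0, $3  regs=(0,9,1,11,9,0)
  step pc=5: add  $2, $1, $0  regs=(0,9,9,11,9,0)
  step pc=6: andi  $5, $4, 8  regs=(0,9,9,11,9,8)
  step pc=7: beq  $1, $2, L10  cond=T  regs=(0,9,9,11,9,8)
  step pc=8: slti  $5, $5, 6  regs=(0,9,9,11,9,0)
  step pc=10: xori  $3, $0, 5  regs=(0,9,9,5,9,0)

0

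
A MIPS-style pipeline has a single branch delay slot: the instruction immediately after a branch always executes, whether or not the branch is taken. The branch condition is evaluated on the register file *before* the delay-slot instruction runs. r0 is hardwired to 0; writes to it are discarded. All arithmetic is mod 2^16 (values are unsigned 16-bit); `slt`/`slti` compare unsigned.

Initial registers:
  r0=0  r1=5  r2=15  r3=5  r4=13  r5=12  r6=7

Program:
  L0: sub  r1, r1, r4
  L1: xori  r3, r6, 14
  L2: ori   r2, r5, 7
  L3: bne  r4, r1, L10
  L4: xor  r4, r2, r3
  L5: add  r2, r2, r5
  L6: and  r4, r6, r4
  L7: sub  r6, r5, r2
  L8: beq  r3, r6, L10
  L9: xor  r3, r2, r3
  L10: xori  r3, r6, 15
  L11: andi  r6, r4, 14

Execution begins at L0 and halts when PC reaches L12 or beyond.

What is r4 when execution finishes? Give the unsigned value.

6

[0] sub  r1, r1, r4  →  {r0:0, r1:65528, r2:15, r3:5, r4:13, r5:12, r6:7}
[1] xori  r3, r6, 14  →  {r0:0, r1:65528, r2:15, r3:9, r4:13, r5:12, r6:7}
[2] ori   r2, r5, 7  →  {r0:0, r1:65528, r2:15, r3:9, r4:13, r5:12, r6:7}
[3] bne  r4, r1, L10  →  {r0:0, r1:65528, r2:15, r3:9, r4:13, r5:12, r6:7}  ⟨branch taken⟩
[4] xor  r4, r2, r3  →  {r0:0, r1:65528, r2:15, r3:9, r4:6, r5:12, r6:7}
[10] xori  r3, r6, 15  →  {r0:0, r1:65528, r2:15, r3:8, r4:6, r5:12, r6:7}
[11] andi  r6, r4, 14  →  {r0:0, r1:65528, r2:15, r3:8, r4:6, r5:12, r6:6}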